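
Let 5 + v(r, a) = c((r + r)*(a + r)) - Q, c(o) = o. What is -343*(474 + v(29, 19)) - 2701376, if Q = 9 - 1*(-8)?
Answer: -3811324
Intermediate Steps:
Q = 17 (Q = 9 + 8 = 17)
v(r, a) = -22 + 2*r*(a + r) (v(r, a) = -5 + ((r + r)*(a + r) - 1*17) = -5 + ((2*r)*(a + r) - 17) = -5 + (2*r*(a + r) - 17) = -5 + (-17 + 2*r*(a + r)) = -22 + 2*r*(a + r))
-343*(474 + v(29, 19)) - 2701376 = -343*(474 + (-22 + 2*29*(19 + 29))) - 2701376 = -343*(474 + (-22 + 2*29*48)) - 2701376 = -343*(474 + (-22 + 2784)) - 2701376 = -343*(474 + 2762) - 2701376 = -343*3236 - 2701376 = -1109948 - 2701376 = -3811324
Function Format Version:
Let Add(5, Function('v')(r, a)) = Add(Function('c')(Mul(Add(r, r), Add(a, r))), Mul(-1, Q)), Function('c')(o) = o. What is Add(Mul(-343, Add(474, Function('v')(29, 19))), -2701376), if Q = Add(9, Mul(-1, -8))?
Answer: -3811324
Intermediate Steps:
Q = 17 (Q = Add(9, 8) = 17)
Function('v')(r, a) = Add(-22, Mul(2, r, Add(a, r))) (Function('v')(r, a) = Add(-5, Add(Mul(Add(r, r), Add(a, r)), Mul(-1, 17))) = Add(-5, Add(Mul(Mul(2, r), Add(a, r)), -17)) = Add(-5, Add(Mul(2, r, Add(a, r)), -17)) = Add(-5, Add(-17, Mul(2, r, Add(a, r)))) = Add(-22, Mul(2, r, Add(a, r))))
Add(Mul(-343, Add(474, Function('v')(29, 19))), -2701376) = Add(Mul(-343, Add(474, Add(-22, Mul(2, 29, Add(19, 29))))), -2701376) = Add(Mul(-343, Add(474, Add(-22, Mul(2, 29, 48)))), -2701376) = Add(Mul(-343, Add(474, Add(-22, 2784))), -2701376) = Add(Mul(-343, Add(474, 2762)), -2701376) = Add(Mul(-343, 3236), -2701376) = Add(-1109948, -2701376) = -3811324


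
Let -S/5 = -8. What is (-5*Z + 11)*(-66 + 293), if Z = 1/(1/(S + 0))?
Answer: -42903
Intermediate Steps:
S = 40 (S = -5*(-8) = 40)
Z = 40 (Z = 1/(1/(40 + 0)) = 1/(1/40) = 40)
(-5*Z + 11)*(-66 + 293) = (-5*40 + 11)*(-66 + 293) = (-200 + 11)*227 = -189*227 = -42903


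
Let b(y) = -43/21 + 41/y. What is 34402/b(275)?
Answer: -99335775/5482 ≈ -18120.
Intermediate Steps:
b(y) = -43/21 + 41/y (b(y) = -43*1/21 + 41/y = -43/21 + 41/y)
34402/b(275) = 34402/(-43/21 + 41/275) = 34402/(-10964/5775) = 34402*(-5775/10964) = -99335775/5482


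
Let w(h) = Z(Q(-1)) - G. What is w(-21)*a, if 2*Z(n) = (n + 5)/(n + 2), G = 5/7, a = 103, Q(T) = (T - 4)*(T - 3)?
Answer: -4635/308 ≈ -15.049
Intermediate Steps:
Q(T) = (-4 + T)*(-3 + T)
G = 5/7 (G = 5*(⅐) = 5/7 ≈ 0.71429)
Z(n) = (5 + n)/(2*(2 + n)) (Z(n) = ((n + 5)/(n + 2))/2 = ((5 + n)/(2 + n))/2 = (5 + n)/(2*(2 + n)))
w(h) = -45/308 (w(h) = (5 + (12 + (-1)² - 7*(-1)))/(2*(2 + (12 + (-1)² - 7*(-1)))) - 1*5/7 = (5 + (12 + 1 + 7))/(2*(2 + (12 + 1 + 7))) - 5/7 = (5 + 20)/(2*(2 + 20)) - 5/7 = (½)*25/22 - 5/7 = (½)*(1/22)*25 - 5/7 = 25/44 - 5/7 = -45/308)
w(-21)*a = -45/308*103 = -4635/308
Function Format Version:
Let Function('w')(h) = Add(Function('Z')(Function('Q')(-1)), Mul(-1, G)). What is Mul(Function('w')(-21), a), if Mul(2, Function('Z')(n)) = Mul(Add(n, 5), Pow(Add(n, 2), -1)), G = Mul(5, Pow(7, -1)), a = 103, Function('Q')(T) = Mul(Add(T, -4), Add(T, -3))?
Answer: Rational(-4635, 308) ≈ -15.049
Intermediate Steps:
Function('Q')(T) = Mul(Add(-4, T), Add(-3, T))
G = Rational(5, 7) (G = Mul(5, Rational(1, 7)) = Rational(5, 7) ≈ 0.71429)
Function('Z')(n) = Mul(Rational(1, 2), Pow(Add(2, n), -1), Add(5, n)) (Function('Z')(n) = Mul(Rational(1, 2), Mul(Add(n, 5), Pow(Add(n, 2), -1))) = Mul(Rational(1, 2), Mul(Add(5, n), Pow(Add(2, n), -1))) = Mul(Rational(1, 2), Mul(Pow(Add(2, n), -1), Add(5, n))) = Mul(Rational(1, 2), Pow(Add(2, n), -1), Add(5, n)))
Function('w')(h) = Rational(-45, 308) (Function('w')(h) = Add(Mul(Rational(1, 2), Pow(Add(2, Add(12, Pow(-1, 2), Mul(-7, -1))), -1), Add(5, Add(12, Pow(-1, 2), Mul(-7, -1)))), Mul(-1, Rational(5, 7))) = Add(Mul(Rational(1, 2), Pow(Add(2, Add(12, 1, 7)), -1), Add(5, Add(12, 1, 7))), Rational(-5, 7)) = Add(Mul(Rational(1, 2), Pow(Add(2, 20), -1), Add(5, 20)), Rational(-5, 7)) = Add(Mul(Rational(1, 2), Pow(22, -1), 25), Rational(-5, 7)) = Add(Mul(Rational(1, 2), Rational(1, 22), 25), Rational(-5, 7)) = Add(Rational(25, 44), Rational(-5, 7)) = Rational(-45, 308))
Mul(Function('w')(-21), a) = Mul(Rational(-45, 308), 103) = Rational(-4635, 308)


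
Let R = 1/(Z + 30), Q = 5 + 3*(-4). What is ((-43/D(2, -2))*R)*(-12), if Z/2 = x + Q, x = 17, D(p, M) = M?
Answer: -129/25 ≈ -5.1600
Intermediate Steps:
Q = -7 (Q = 5 - 12 = -7)
Z = 20 (Z = 2*(17 - 7) = 2*10 = 20)
R = 1/50 (R = 1/(20 + 30) = 1/50 ≈ 0.020000)
((-43/D(2, -2))*R)*(-12) = (-43/(-2)*(1/50))*(-12) = (-43*(-½)*(1/50))*(-12) = ((43/2)*(1/50))*(-12) = (43/100)*(-12) = -129/25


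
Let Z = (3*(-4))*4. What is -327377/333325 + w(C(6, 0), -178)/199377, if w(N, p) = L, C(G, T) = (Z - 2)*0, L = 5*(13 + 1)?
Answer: -65248111379/66457338525 ≈ -0.98180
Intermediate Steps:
Z = -48 (Z = -12*4 = -48)
L = 70 (L = 5*14 = 70)
C(G, T) = 0 (C(G, T) = (-48 - 2)*0 = -50*0 = 0)
w(N, p) = 70
-327377/333325 + w(C(6, 0), -178)/199377 = -327377/333325 + 70/199377 = -65248111379/66457338525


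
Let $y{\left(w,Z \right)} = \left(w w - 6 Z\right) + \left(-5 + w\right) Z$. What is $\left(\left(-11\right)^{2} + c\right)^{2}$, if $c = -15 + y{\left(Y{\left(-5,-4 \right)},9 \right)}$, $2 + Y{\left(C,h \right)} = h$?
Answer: $121$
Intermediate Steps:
$Y{\left(C,h \right)} = -2 + h$
$y{\left(w,Z \right)} = w^{2} - 6 Z + Z \left(-5 + w\right)$ ($y{\left(w,Z \right)} = \left(w^{2} - 6 Z\right) + Z \left(-5 + w\right) = w^{2} - 6 Z + Z \left(-5 + w\right)$)
$c = -132$ ($c = -15 + \left(\left(-2 - 4\right)^{2} - 99 + 9 \left(-2 - 4\right)\right) = -15 + \left(\left(-6\right)^{2} - 99 + 9 \left(-6\right)\right) = -15 - 117 = -132$)
$\left(\left(-11\right)^{2} + c\right)^{2} = \left(\left(-11\right)^{2} - 132\right)^{2} = \left(121 - 132\right)^{2} = \left(-11\right)^{2} = 121$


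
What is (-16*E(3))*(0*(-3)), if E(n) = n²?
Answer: 0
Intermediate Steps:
(-16*E(3))*(0*(-3)) = (-16*3²)*(0*(-3)) = -16*9*0 = -144*0 = 0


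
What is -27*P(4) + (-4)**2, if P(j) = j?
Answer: -92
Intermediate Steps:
-27*P(4) + (-4)**2 = -27*4 + (-4)**2 = -108 + 16 = -92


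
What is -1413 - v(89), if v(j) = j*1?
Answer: -1502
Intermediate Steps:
v(j) = j
-1413 - v(89) = -1413 - 1*89 = -1413 - 89 = -1502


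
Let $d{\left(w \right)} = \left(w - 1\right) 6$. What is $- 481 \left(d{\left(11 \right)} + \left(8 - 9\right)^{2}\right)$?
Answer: $-29341$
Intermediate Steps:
$d{\left(w \right)} = -6 + 6 w$ ($d{\left(w \right)} = \left(-1 + w\right) 6 = -6 + 6 w$)
$- 481 \left(d{\left(11 \right)} + \left(8 - 9\right)^{2}\right) = - 481 \left(\left(-6 + 6 \cdot 11\right) + \left(8 - 9\right)^{2}\right) = - 481 \left(\left(-6 + 66\right) + \left(-1\right)^{2}\right) = - 481 \left(60 + 1\right) = \left(-481\right) 61 = -29341$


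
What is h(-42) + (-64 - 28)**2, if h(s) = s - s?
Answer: 8464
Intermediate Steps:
h(s) = 0
h(-42) + (-64 - 28)**2 = 0 + (-64 - 28)**2 = 0 + (-92)**2 = 0 + 8464 = 8464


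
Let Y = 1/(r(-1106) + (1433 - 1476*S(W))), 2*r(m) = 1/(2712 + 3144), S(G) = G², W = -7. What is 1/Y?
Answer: -830275391/11712 ≈ -70891.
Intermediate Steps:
r(m) = 1/11712 (r(m) = 1/(2*(2712 + 3144)) = (½)/5856 = (½)*(1/5856) = 1/11712)
Y = -11712/830275391 (Y = 1/(1/11712 + (1433 - 1476*(-7)²)) = 1/(1/11712 + (1433 - 1476*49)) = 1/(1/11712 + (1433 - 72324)) = 1/(1/11712 - 70891) = 1/(-830275391/11712) = -11712/830275391 ≈ -1.4106e-5)
1/Y = 1/(-11712/830275391) = -830275391/11712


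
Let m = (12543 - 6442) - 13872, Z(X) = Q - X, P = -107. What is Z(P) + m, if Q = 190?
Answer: -7474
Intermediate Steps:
Z(X) = 190 - X
m = -7771 (m = 6101 - 13872 = -7771)
Z(P) + m = (190 - 1*(-107)) - 7771 = (190 + 107) - 7771 = 297 - 7771 = -7474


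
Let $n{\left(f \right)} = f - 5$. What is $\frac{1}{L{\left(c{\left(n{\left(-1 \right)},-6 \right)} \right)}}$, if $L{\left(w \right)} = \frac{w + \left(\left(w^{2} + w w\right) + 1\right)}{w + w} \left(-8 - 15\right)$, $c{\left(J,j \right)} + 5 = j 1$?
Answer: $\frac{11}{2668} \approx 0.0041229$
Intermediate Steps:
$n{\left(f \right)} = -5 + f$
$c{\left(J,j \right)} = -5 + j$ ($c{\left(J,j \right)} = -5 + j 1 = -5 + j$)
$L{\left(w \right)} = - \frac{23 \left(1 + w + 2 w^{2}\right)}{2 w}$ ($L{\left(w \right)} = \frac{w + \left(\left(w^{2} + w^{2}\right) + 1\right)}{2 w} \left(-23\right) = \left(w + \left(2 w^{2} + 1\right)\right) \frac{1}{2 w} \left(-23\right) = \left(w + \left(1 + 2 w^{2}\right)\right) \frac{1}{2 w} \left(-23\right) = \left(1 + w + 2 w^{2}\right) \frac{1}{2 w} \left(-23\right) = \frac{1 + w + 2 w^{2}}{2 w} \left(-23\right) = - \frac{23 \left(1 + w + 2 w^{2}\right)}{2 w}$)
$\frac{1}{L{\left(c{\left(n{\left(-1 \right)},-6 \right)} \right)}} = \frac{1}{- \frac{23}{2} - 23 \left(-5 - 6\right) - \frac{23}{2 \left(-5 - 6\right)}} = \frac{1}{- \frac{23}{2} - -253 - \frac{23}{2 \left(-11\right)}} = \frac{1}{- \frac{23}{2} + 253 - - \frac{23}{22}} = \frac{1}{- \frac{23}{2} + 253 + \frac{23}{22}} = \frac{1}{\frac{2668}{11}} = \frac{11}{2668}$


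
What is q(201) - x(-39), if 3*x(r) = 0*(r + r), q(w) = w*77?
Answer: 15477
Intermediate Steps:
q(w) = 77*w
x(r) = 0 (x(r) = (0*(r + r))/3 = (0*(2*r))/3 = (1/3)*0 = 0)
q(201) - x(-39) = 77*201 - 1*0 = 15477 + 0 = 15477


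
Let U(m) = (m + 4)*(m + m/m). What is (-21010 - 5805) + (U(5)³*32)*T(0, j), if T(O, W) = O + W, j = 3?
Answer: 15089729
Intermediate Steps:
U(m) = (1 + m)*(4 + m) (U(m) = (4 + m)*(m + 1) = (4 + m)*(1 + m) = (1 + m)*(4 + m))
(-21010 - 5805) + (U(5)³*32)*T(0, j) = (-21010 - 5805) + ((4 + 5² + 5*5)³*32)*(0 + 3) = -26815 + ((4 + 25 + 25)³*32)*3 = -26815 + (54³*32)*3 = -26815 + (157464*32)*3 = -26815 + 5038848*3 = -26815 + 15116544 = 15089729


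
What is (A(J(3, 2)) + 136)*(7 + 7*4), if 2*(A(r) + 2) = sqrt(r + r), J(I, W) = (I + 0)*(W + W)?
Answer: 4690 + 35*sqrt(6) ≈ 4775.7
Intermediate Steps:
J(I, W) = 2*I*W (J(I, W) = I*(2*W) = 2*I*W)
A(r) = -2 + sqrt(2)*sqrt(r)/2 (A(r) = -2 + sqrt(r + r)/2 = -2 + sqrt(2*r)/2 = -2 + (sqrt(2)*sqrt(r))/2 = -2 + sqrt(2)*sqrt(r)/2)
(A(J(3, 2)) + 136)*(7 + 7*4) = ((-2 + sqrt(2)*sqrt(2*3*2)/2) + 136)*(7 + 7*4) = ((-2 + sqrt(2)*sqrt(12)/2) + 136)*(7 + 28) = ((-2 + sqrt(2)*(2*sqrt(3))/2) + 136)*35 = ((-2 + sqrt(6)) + 136)*35 = (134 + sqrt(6))*35 = 4690 + 35*sqrt(6)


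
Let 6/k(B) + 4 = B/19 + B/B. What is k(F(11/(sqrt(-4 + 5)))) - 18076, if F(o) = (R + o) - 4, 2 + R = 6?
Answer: -415805/23 ≈ -18078.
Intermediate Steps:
R = 4 (R = -2 + 6 = 4)
F(o) = o (F(o) = (4 + o) - 4 = o)
k(B) = 6/(-3 + B/19) (k(B) = 6/(-4 + (B/19 + B/B)) = 6/(-4 + (B*(1/19) + 1)) = 6/(-4 + (B/19 + 1)) = 6/(-4 + (1 + B/19)) = 6/(-3 + B/19))
k(F(11/(sqrt(-4 + 5)))) - 18076 = 114/(-57 + 11/(sqrt(-4 + 5))) - 18076 = 114/(-57 + 11/(sqrt(1))) - 18076 = 114/(-57 + 11/1) - 18076 = 114/(-57 + 11*1) - 18076 = 114/(-57 + 11) - 18076 = 114/(-46) - 18076 = 114*(-1/46) - 18076 = -57/23 - 18076 = -415805/23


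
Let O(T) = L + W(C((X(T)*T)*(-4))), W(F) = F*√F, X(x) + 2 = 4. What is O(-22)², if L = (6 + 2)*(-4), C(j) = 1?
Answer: 961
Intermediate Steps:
X(x) = 2 (X(x) = -2 + 4 = 2)
W(F) = F^(3/2)
L = -32 (L = 8*(-4) = -32)
O(T) = -31 (O(T) = -32 + 1^(3/2) = -32 + 1 = -31)
O(-22)² = (-31)² = 961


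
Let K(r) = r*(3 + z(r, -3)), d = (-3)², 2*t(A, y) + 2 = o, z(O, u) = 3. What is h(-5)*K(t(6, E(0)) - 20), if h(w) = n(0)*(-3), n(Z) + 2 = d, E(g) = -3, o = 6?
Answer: 2268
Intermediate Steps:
t(A, y) = 2 (t(A, y) = -1 + (½)*6 = -1 + 3 = 2)
d = 9
n(Z) = 7 (n(Z) = -2 + 9 = 7)
h(w) = -21 (h(w) = 7*(-3) = -21)
K(r) = 6*r (K(r) = r*(3 + 3) = r*6 = 6*r)
h(-5)*K(t(6, E(0)) - 20) = -126*(2 - 20) = -126*(-18) = -21*(-108) = 2268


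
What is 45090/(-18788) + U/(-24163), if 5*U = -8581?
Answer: -2643164261/1134936110 ≈ -2.3289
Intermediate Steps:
U = -8581/5 (U = (⅕)*(-8581) = -8581/5 ≈ -1716.2)
45090/(-18788) + U/(-24163) = 45090/(-18788) - 8581/5/(-24163) = 45090*(-1/18788) - 8581/5*(-1/24163) = -22545/9394 + 8581/120815 = -2643164261/1134936110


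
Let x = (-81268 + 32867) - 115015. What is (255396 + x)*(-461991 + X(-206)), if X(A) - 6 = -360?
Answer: -42526493100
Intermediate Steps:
X(A) = -354 (X(A) = 6 - 360 = -354)
x = -163416 (x = -48401 - 115015 = -163416)
(255396 + x)*(-461991 + X(-206)) = (255396 - 163416)*(-461991 - 354) = 91980*(-462345) = -42526493100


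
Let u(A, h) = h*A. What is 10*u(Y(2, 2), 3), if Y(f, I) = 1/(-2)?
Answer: -15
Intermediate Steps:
Y(f, I) = -1/2
u(A, h) = A*h
10*u(Y(2, 2), 3) = 10*(-1/2*3) = 10*(-3/2) = -15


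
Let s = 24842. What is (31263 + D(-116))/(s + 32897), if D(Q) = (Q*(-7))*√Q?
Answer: 31263/57739 + 56*I*√29/1991 ≈ 0.54145 + 0.15147*I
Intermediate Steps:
D(Q) = -7*Q^(3/2) (D(Q) = (-7*Q)*√Q = -7*Q^(3/2))
(31263 + D(-116))/(s + 32897) = (31263 - (-1624)*I*√29)/(24842 + 32897) = (31263 - (-1624)*I*√29)/57739 = (31263 + 1624*I*√29)*(1/57739) = 31263/57739 + 56*I*√29/1991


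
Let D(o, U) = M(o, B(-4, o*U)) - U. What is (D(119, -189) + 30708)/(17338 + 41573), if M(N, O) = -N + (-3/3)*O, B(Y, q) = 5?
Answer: 30773/58911 ≈ 0.52236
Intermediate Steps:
M(N, O) = -N - O (M(N, O) = -N + (-3*⅓)*O = -N - O)
D(o, U) = -5 - U - o (D(o, U) = (-o - 1*5) - U = (-o - 5) - U = (-5 - o) - U = -5 - U - o)
(D(119, -189) + 30708)/(17338 + 41573) = ((-5 - 1*(-189) - 1*119) + 30708)/(17338 + 41573) = ((-5 + 189 - 119) + 30708)/58911 = (65 + 30708)*(1/58911) = 30773*(1/58911) = 30773/58911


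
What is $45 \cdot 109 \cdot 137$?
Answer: $671985$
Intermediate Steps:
$45 \cdot 109 \cdot 137 = 4905 \cdot 137 = 671985$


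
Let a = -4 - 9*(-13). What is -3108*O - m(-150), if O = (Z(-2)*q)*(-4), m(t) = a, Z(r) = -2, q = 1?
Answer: -24977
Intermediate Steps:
a = 113 (a = -4 + 117 = 113)
m(t) = 113
O = 8 (O = -2*1*(-4) = -2*(-4) = 8)
-3108*O - m(-150) = -3108*8 - 1*113 = -24864 - 113 = -24977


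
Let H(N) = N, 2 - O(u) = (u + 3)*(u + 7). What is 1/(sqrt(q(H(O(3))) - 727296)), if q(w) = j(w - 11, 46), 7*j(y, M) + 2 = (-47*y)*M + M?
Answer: -I*sqrt(1383718)/988370 ≈ -0.0011902*I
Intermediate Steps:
j(y, M) = -2/7 + M/7 - 47*M*y/7 (j(y, M) = -2/7 + ((-47*y)*M + M)/7 = -2/7 + (-47*M*y + M)/7 = -2/7 + (M - 47*M*y)/7 = -2/7 + (M/7 - 47*M*y/7) = -2/7 + M/7 - 47*M*y/7)
O(u) = 2 - (3 + u)*(7 + u) (O(u) = 2 - (u + 3)*(u + 7) = 2 - (3 + u)*(7 + u))
q(w) = 23826/7 - 2162*w/7 (q(w) = -2/7 + (1/7)*46 - 47/7*46*(w - 11) = -2/7 + 46/7 - 47/7*46*(-11 + w) = -2/7 + 46/7 + (23782/7 - 2162*w/7) = 23826/7 - 2162*w/7)
1/(sqrt(q(H(O(3))) - 727296)) = 1/(sqrt((23826/7 - 2162*(-19 - 1*3**2 - 10*3)/7) - 727296)) = 1/(sqrt((23826/7 - 2162*(-19 - 1*9 - 30)/7) - 727296)) = 1/(sqrt((23826/7 - 2162*(-19 - 9 - 30)/7) - 727296)) = 1/(sqrt((23826/7 - 2162/7*(-58)) - 727296)) = 1/(sqrt((23826/7 + 125396/7) - 727296)) = 1/(sqrt(149222/7 - 727296)) = 1/(sqrt(-4941850/7)) = 1/(5*I*sqrt(1383718)/7) = -I*sqrt(1383718)/988370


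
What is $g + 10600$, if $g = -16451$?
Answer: $-5851$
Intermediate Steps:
$g + 10600 = -16451 + 10600 = -5851$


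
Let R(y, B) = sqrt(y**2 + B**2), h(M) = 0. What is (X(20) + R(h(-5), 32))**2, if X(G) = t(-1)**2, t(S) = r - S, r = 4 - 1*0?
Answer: 3249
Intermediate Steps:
r = 4 (r = 4 + 0 = 4)
t(S) = 4 - S
R(y, B) = sqrt(B**2 + y**2)
X(G) = 25 (X(G) = (4 - 1*(-1))**2 = (4 + 1)**2 = 5**2 = 25)
(X(20) + R(h(-5), 32))**2 = (25 + sqrt(32**2 + 0**2))**2 = (25 + sqrt(1024 + 0))**2 = (25 + sqrt(1024))**2 = (25 + 32)**2 = 57**2 = 3249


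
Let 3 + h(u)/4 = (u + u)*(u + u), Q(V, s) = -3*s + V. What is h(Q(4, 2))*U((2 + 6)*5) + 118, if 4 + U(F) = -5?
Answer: -350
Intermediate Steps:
U(F) = -9 (U(F) = -4 - 5 = -9)
Q(V, s) = V - 3*s
h(u) = -12 + 16*u² (h(u) = -12 + 4*((u + u)*(u + u)) = -12 + 4*((2*u)*(2*u)) = -12 + 4*(4*u²) = -12 + 16*u²)
h(Q(4, 2))*U((2 + 6)*5) + 118 = (-12 + 16*(4 - 3*2)²)*(-9) + 118 = (-12 + 16*(4 - 6)²)*(-9) + 118 = (-12 + 16*(-2)²)*(-9) + 118 = (-12 + 16*4)*(-9) + 118 = (-12 + 64)*(-9) + 118 = 52*(-9) + 118 = -468 + 118 = -350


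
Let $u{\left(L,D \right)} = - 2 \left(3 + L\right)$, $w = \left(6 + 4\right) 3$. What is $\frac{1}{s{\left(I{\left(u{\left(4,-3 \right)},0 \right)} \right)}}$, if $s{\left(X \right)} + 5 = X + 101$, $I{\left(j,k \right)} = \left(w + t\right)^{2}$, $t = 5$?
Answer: $\frac{1}{1321} \approx 0.000757$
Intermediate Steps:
$w = 30$ ($w = 10 \cdot 3 = 30$)
$u{\left(L,D \right)} = -6 - 2 L$
$I{\left(j,k \right)} = 1225$ ($I{\left(j,k \right)} = \left(30 + 5\right)^{2} = 35^{2} = 1225$)
$s{\left(X \right)} = 96 + X$ ($s{\left(X \right)} = -5 + \left(X + 101\right) = -5 + \left(101 + X\right) = 96 + X$)
$\frac{1}{s{\left(I{\left(u{\left(4,-3 \right)},0 \right)} \right)}} = \frac{1}{96 + 1225} = \frac{1}{1321}$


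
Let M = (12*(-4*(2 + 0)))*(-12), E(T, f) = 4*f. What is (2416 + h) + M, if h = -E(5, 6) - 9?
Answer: 3535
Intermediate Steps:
M = 1152 (M = (12*(-4*2))*(-12) = (12*(-8))*(-12) = -96*(-12) = 1152)
h = -33 (h = -4*6 - 9 = -1*24 - 9 = -24 - 9 = -33)
(2416 + h) + M = (2416 - 33) + 1152 = 2383 + 1152 = 3535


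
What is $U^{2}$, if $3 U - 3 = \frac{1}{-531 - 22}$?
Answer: $\frac{2748964}{2752281} \approx 0.99879$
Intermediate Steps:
$U = \frac{1658}{1659}$ ($U = 1 + \frac{1}{3 \left(-531 - 22\right)} = 1 + \frac{1}{3 \left(-553\right)} = 1 + \frac{1}{3} \left(- \frac{1}{553}\right) = 1 - \frac{1}{1659} = \frac{1658}{1659} \approx 0.9994$)
$U^{2} = \left(\frac{1658}{1659}\right)^{2} = \frac{2748964}{2752281}$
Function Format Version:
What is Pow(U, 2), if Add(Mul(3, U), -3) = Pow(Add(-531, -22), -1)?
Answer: Rational(2748964, 2752281) ≈ 0.99879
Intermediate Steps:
U = Rational(1658, 1659) (U = Add(1, Mul(Rational(1, 3), Pow(Add(-531, -22), -1))) = Add(1, Mul(Rational(1, 3), Pow(-553, -1))) = Add(1, Mul(Rational(1, 3), Rational(-1, 553))) = Add(1, Rational(-1, 1659)) = Rational(1658, 1659) ≈ 0.99940)
Pow(U, 2) = Pow(Rational(1658, 1659), 2) = Rational(2748964, 2752281)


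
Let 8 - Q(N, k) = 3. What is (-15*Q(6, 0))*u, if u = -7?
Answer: 525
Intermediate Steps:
Q(N, k) = 5 (Q(N, k) = 8 - 1*3 = 8 - 3 = 5)
(-15*Q(6, 0))*u = -15*5*(-7) = -75*(-7) = 525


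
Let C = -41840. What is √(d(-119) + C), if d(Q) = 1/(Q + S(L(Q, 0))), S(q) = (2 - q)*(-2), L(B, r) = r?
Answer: I*√632997483/123 ≈ 204.55*I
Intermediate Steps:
S(q) = -4 + 2*q
d(Q) = 1/(-4 + Q) (d(Q) = 1/(Q + (-4 + 2*0)) = 1/(Q + (-4 + 0)) = 1/(Q - 4) = 1/(-4 + Q))
√(d(-119) + C) = √(1/(-4 - 119) - 41840) = √(1/(-123) - 41840) = √(-1/123 - 41840) = √(-5146321/123) = I*√632997483/123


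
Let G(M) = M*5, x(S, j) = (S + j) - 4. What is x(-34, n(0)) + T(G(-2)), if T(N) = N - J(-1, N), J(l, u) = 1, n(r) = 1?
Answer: -48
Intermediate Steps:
x(S, j) = -4 + S + j
G(M) = 5*M
T(N) = -1 + N (T(N) = N - 1*1 = N - 1 = -1 + N)
x(-34, n(0)) + T(G(-2)) = (-4 - 34 + 1) + (-1 + 5*(-2)) = -37 + (-1 - 10) = -37 - 11 = -48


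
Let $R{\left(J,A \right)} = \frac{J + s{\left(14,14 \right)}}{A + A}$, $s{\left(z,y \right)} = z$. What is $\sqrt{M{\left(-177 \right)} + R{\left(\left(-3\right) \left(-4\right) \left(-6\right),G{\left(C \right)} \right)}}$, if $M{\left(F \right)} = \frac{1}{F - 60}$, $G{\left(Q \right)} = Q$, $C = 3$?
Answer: $\frac{2 i \sqrt{15089}}{79} \approx 3.1098 i$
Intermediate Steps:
$R{\left(J,A \right)} = \frac{14 + J}{2 A}$ ($R{\left(J,A \right)} = \frac{J + 14}{A + A} = \frac{14 + J}{2 A}$)
$M{\left(F \right)} = \frac{1}{-60 + F}$
$\sqrt{M{\left(-177 \right)} + R{\left(\left(-3\right) \left(-4\right) \left(-6\right),G{\left(C \right)} \right)}} = \sqrt{\frac{1}{-60 - 177} + \frac{14 + \left(-3\right) \left(-4\right) \left(-6\right)}{2 \cdot 3}} = \sqrt{\frac{1}{-237} + \frac{1}{2} \cdot \frac{1}{3} \left(14 + 12 \left(-6\right)\right)} = \sqrt{- \frac{1}{237} + \frac{1}{2} \cdot \frac{1}{3} \left(14 - 72\right)} = \sqrt{- \frac{1}{237} + \frac{1}{2} \cdot \frac{1}{3} \left(-58\right)} = \sqrt{- \frac{1}{237} - \frac{29}{3}} = \sqrt{- \frac{764}{79}} = \frac{2 i \sqrt{15089}}{79}$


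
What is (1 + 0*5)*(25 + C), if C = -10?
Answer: 15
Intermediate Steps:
(1 + 0*5)*(25 + C) = (1 + 0*5)*(25 - 10) = (1 + 0)*15 = 1*15 = 15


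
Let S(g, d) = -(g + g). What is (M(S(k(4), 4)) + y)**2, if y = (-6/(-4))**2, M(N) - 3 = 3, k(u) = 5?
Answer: 1089/16 ≈ 68.063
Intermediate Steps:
S(g, d) = -2*g
M(N) = 6 (M(N) = 3 + 3 = 6)
y = 9/4 (y = (-6*(-1/4))**2 = (3/2)**2 = 9/4 ≈ 2.2500)
(M(S(k(4), 4)) + y)**2 = (6 + 9/4)**2 = (33/4)**2 = 1089/16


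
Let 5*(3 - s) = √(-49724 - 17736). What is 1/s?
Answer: 15/13537 + 2*I*√16865/13537 ≈ 0.0011081 + 0.019187*I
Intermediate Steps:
s = 3 - 2*I*√16865/5 (s = 3 - √(-49724 - 17736)/5 = 3 - 2*I*√16865/5 ≈ 3.0 - 51.946*I)
1/s = 1/(3 - 2*I*√16865/5)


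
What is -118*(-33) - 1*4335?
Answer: -441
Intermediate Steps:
-118*(-33) - 1*4335 = 3894 - 4335 = -441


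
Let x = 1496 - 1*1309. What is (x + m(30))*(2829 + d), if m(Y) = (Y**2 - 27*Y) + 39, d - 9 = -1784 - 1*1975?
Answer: -291036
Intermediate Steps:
d = -3750 (d = 9 + (-1784 - 1*1975) = 9 + (-1784 - 1975) = 9 - 3759 = -3750)
x = 187 (x = 1496 - 1309 = 187)
m(Y) = 39 + Y**2 - 27*Y
(x + m(30))*(2829 + d) = (187 + (39 + 30**2 - 27*30))*(2829 - 3750) = (187 + (39 + 900 - 810))*(-921) = (187 + 129)*(-921) = 316*(-921) = -291036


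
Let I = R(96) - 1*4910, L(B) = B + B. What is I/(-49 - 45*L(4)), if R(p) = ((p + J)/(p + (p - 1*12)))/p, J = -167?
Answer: 84844871/7067520 ≈ 12.005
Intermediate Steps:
L(B) = 2*B
R(p) = (-167 + p)/(p*(-12 + 2*p)) (R(p) = ((p - 167)/(p + (p - 1*12)))/p = ((-167 + p)/(p + (p - 12)))/p = ((-167 + p)/(p + (-12 + p)))/p = ((-167 + p)/(-12 + 2*p))/p = (-167 + p)/(p*(-12 + 2*p)))
I = -84844871/17280 (I = (½)*(-167 + 96)/(96*(-6 + 96)) - 1*4910 = (½)*(1/96)*(-71)/90 - 4910 = (½)*(1/96)*(1/90)*(-71) - 4910 = -71/17280 - 4910 = -84844871/17280 ≈ -4910.0)
I/(-49 - 45*L(4)) = -84844871/(17280*(-49 - 90*4)) = -84844871/(17280*(-49 - 45*8)) = -84844871/(17280*(-49 - 360)) = -84844871/17280/(-409) = -84844871/17280*(-1/409) = 84844871/7067520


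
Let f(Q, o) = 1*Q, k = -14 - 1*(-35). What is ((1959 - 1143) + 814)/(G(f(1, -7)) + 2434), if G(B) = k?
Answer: 326/491 ≈ 0.66395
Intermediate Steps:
k = 21 (k = -14 + 35 = 21)
f(Q, o) = Q
G(B) = 21
((1959 - 1143) + 814)/(G(f(1, -7)) + 2434) = ((1959 - 1143) + 814)/(21 + 2434) = (816 + 814)/2455 = 1630*(1/2455) = 326/491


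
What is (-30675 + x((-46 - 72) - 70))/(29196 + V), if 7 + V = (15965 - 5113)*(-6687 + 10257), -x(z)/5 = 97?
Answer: -31160/38770829 ≈ -0.00080370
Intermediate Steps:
x(z) = -485 (x(z) = -5*97 = -485)
V = 38741633 (V = -7 + (15965 - 5113)*(-6687 + 10257) = -7 + 10852*3570 = -7 + 38741640 = 38741633)
(-30675 + x((-46 - 72) - 70))/(29196 + V) = (-30675 - 485)/(29196 + 38741633) = -31160/38770829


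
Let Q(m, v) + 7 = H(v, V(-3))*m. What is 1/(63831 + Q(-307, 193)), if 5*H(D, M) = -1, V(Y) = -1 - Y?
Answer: 5/319427 ≈ 1.5653e-5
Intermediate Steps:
H(D, M) = -⅕ (H(D, M) = (⅕)*(-1) = -⅕)
Q(m, v) = -7 - m/5
1/(63831 + Q(-307, 193)) = 1/(63831 + (-7 - ⅕*(-307))) = 1/(63831 + (-7 + 307/5)) = 1/(63831 + 272/5) = 1/(319427/5) = 5/319427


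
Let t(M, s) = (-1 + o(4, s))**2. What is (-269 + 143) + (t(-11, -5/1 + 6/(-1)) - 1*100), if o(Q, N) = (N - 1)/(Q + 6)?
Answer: -5529/25 ≈ -221.16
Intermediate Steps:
o(Q, N) = (-1 + N)/(6 + Q)
t(M, s) = (-11/10 + s/10)**2 (t(M, s) = (-1 + (-1 + s)/(6 + 4))**2 = (-1 + (-1 + s)/10)**2 = (-1 + (-1/10 + s/10))**2 = (-11/10 + s/10)**2)
(-269 + 143) + (t(-11, -5/1 + 6/(-1)) - 1*100) = (-269 + 143) + ((-11 + (-5/1 + 6/(-1)))**2/100 - 1*100) = -126 + ((-11 + (-5*1 + 6*(-1)))**2/100 - 100) = -126 + ((-11 + (-5 - 6))**2/100 - 100) = -126 + ((-11 - 11)**2/100 - 100) = -126 + ((1/100)*(-22)**2 - 100) = -126 + ((1/100)*484 - 100) = -126 + (121/25 - 100) = -126 - 2379/25 = -5529/25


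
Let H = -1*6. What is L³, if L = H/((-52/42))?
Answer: 250047/2197 ≈ 113.81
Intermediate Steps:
H = -6
L = 63/13 (L = -6/((-52/42)) = -6/((-52*1/42)) = -6/(-26/21) = -6*(-21/26) = 63/13 ≈ 4.8462)
L³ = (63/13)³ = 250047/2197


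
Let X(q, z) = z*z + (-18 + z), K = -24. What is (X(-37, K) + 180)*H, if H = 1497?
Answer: 1068858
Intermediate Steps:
X(q, z) = -18 + z + z² (X(q, z) = z² + (-18 + z) = -18 + z + z²)
(X(-37, K) + 180)*H = ((-18 - 24 + (-24)²) + 180)*1497 = ((-18 - 24 + 576) + 180)*1497 = (534 + 180)*1497 = 714*1497 = 1068858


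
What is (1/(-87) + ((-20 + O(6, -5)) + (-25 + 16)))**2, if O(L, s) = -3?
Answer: 7756225/7569 ≈ 1024.7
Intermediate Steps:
(1/(-87) + ((-20 + O(6, -5)) + (-25 + 16)))**2 = (1/(-87) + ((-20 - 3) + (-25 + 16)))**2 = (-1/87 + (-23 - 9))**2 = (-1/87 - 32)**2 = (-2785/87)**2 = 7756225/7569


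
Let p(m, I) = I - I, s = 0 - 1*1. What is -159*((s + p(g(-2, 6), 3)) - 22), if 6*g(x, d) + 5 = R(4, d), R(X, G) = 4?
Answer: 3657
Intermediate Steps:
g(x, d) = -1/6 (g(x, d) = -5/6 + (1/6)*4 = -5/6 + 2/3 = -1/6)
s = -1 (s = 0 - 1 = -1)
p(m, I) = 0
-159*((s + p(g(-2, 6), 3)) - 22) = -159*((-1 + 0) - 22) = -159*(-1 - 22) = -159*(-23) = 3657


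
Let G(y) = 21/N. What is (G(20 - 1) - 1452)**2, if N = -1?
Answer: 2169729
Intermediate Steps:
G(y) = -21 (G(y) = 21/(-1) = 21*(-1) = -21)
(G(20 - 1) - 1452)**2 = (-21 - 1452)**2 = (-1473)**2 = 2169729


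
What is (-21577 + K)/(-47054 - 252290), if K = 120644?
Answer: -99067/299344 ≈ -0.33095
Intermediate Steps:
(-21577 + K)/(-47054 - 252290) = (-21577 + 120644)/(-47054 - 252290) = 99067/(-299344) = 99067*(-1/299344) = -99067/299344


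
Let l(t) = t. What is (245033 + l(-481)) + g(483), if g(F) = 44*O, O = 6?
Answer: 244816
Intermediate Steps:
g(F) = 264 (g(F) = 44*6 = 264)
(245033 + l(-481)) + g(483) = (245033 - 481) + 264 = 244552 + 264 = 244816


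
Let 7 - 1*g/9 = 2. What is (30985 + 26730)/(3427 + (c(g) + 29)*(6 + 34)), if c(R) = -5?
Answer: 57715/4387 ≈ 13.156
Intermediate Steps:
g = 45 (g = 63 - 9*2 = 63 - 18 = 45)
(30985 + 26730)/(3427 + (c(g) + 29)*(6 + 34)) = (30985 + 26730)/(3427 + (-5 + 29)*(6 + 34)) = 57715/(3427 + 24*40) = 57715/(3427 + 960) = 57715/4387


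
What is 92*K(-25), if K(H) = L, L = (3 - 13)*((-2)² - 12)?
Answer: 7360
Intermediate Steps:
L = 80 (L = -10*(4 - 12) = -10*(-8) = 80)
K(H) = 80
92*K(-25) = 92*80 = 7360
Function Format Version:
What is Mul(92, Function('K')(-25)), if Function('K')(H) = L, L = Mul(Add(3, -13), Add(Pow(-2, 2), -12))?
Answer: 7360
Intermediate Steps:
L = 80 (L = Mul(-10, Add(4, -12)) = Mul(-10, -8) = 80)
Function('K')(H) = 80
Mul(92, Function('K')(-25)) = Mul(92, 80) = 7360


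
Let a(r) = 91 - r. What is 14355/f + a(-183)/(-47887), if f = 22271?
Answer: 681315631/1066491377 ≈ 0.63884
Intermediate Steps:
14355/f + a(-183)/(-47887) = 14355/22271 + (91 - 1*(-183))/(-47887) = 14355*(1/22271) + (91 + 183)*(-1/47887) = 14355/22271 + 274*(-1/47887) = 14355/22271 - 274/47887 = 681315631/1066491377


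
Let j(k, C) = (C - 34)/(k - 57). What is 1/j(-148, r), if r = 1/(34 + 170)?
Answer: 8364/1387 ≈ 6.0303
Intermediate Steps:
r = 1/204 ≈ 0.0049020
j(k, C) = (-34 + C)/(-57 + k)
1/j(-148, r) = 1/((-34 + 1/204)/(-57 - 148)) = 1/(-6935/204/(-205)) = 1/(-1/205*(-6935/204)) = 1/(1387/8364) = 8364/1387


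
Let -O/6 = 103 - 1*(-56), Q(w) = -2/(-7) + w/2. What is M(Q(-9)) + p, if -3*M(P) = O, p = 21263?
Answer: 21581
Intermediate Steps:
Q(w) = 2/7 + w/2 (Q(w) = -2*(-⅐) + w*(½) = 2/7 + w/2)
O = -954 (O = -6*(103 - 1*(-56)) = -6*(103 + 56) = -6*159 = -954)
M(P) = 318 (M(P) = -⅓*(-954) = 318)
M(Q(-9)) + p = 318 + 21263 = 21581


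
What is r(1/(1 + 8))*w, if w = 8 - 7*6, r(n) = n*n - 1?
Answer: 2720/81 ≈ 33.580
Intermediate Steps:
r(n) = -1 + n² (r(n) = n² - 1 = -1 + n²)
w = -34 (w = 8 - 42 = -34)
r(1/(1 + 8))*w = (-1 + (1/(1 + 8))²)*(-34) = (-1 + (1/9)²)*(-34) = (-1 + (⅑)²)*(-34) = (-1 + 1/81)*(-34) = -80/81*(-34) = 2720/81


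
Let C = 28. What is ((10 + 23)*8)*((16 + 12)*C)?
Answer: 206976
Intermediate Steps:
((10 + 23)*8)*((16 + 12)*C) = ((10 + 23)*8)*((16 + 12)*28) = (33*8)*(28*28) = 264*784 = 206976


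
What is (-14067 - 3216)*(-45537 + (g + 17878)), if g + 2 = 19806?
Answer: 135757965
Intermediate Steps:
g = 19804 (g = -2 + 19806 = 19804)
(-14067 - 3216)*(-45537 + (g + 17878)) = (-14067 - 3216)*(-45537 + (19804 + 17878)) = -17283*(-45537 + 37682) = -17283*(-7855) = 135757965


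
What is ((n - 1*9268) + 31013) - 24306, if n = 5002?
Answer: 2441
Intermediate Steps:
((n - 1*9268) + 31013) - 24306 = ((5002 - 1*9268) + 31013) - 24306 = ((5002 - 9268) + 31013) - 24306 = (-4266 + 31013) - 24306 = 26747 - 24306 = 2441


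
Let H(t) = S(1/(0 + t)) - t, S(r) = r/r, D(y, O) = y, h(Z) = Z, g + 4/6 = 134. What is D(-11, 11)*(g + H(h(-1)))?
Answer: -4466/3 ≈ -1488.7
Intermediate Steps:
g = 400/3 (g = -2/3 + 134 = 400/3 ≈ 133.33)
S(r) = 1
H(t) = 1 - t
D(-11, 11)*(g + H(h(-1))) = -11*(400/3 + (1 - 1*(-1))) = -11*(400/3 + (1 + 1)) = -11*(400/3 + 2) = -11*406/3 = -4466/3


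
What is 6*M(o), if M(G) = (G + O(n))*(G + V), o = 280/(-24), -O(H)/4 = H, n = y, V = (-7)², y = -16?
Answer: 35168/3 ≈ 11723.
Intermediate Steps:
V = 49
n = -16
O(H) = -4*H
o = -35/3 (o = 280*(-1/24) = -35/3 ≈ -11.667)
M(G) = (49 + G)*(64 + G) (M(G) = (G - 4*(-16))*(G + 49) = (G + 64)*(49 + G) = (64 + G)*(49 + G) = (49 + G)*(64 + G))
6*M(o) = 6*(3136 + (-35/3)² + 113*(-35/3)) = 6*(3136 + 1225/9 - 3955/3) = 6*(17584/9) = 35168/3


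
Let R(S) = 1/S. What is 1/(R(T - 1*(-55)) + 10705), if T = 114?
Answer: 169/1809146 ≈ 9.3414e-5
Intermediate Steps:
1/(R(T - 1*(-55)) + 10705) = 1/(1/(114 - 1*(-55)) + 10705) = 1/(1/(114 + 55) + 10705) = 1/(1/169 + 10705) = 1/(1809146/169) = 169/1809146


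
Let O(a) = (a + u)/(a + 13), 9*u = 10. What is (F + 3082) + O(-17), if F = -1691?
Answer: 50219/36 ≈ 1395.0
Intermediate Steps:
u = 10/9 (u = (⅑)*10 = 10/9 ≈ 1.1111)
O(a) = (10/9 + a)/(13 + a) (O(a) = (a + 10/9)/(a + 13) = (10/9 + a)/(13 + a))
(F + 3082) + O(-17) = (-1691 + 3082) + (10/9 - 17)/(13 - 17) = 1391 - 143/9/(-4) = 1391 - ¼*(-143/9) = 1391 + 143/36 = 50219/36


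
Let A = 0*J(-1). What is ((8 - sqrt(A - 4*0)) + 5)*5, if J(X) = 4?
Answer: 65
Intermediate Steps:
A = 0 (A = 0*4 = 0)
((8 - sqrt(A - 4*0)) + 5)*5 = ((8 - sqrt(0 - 4*0)) + 5)*5 = ((8 - sqrt(0 + 0)) + 5)*5 = ((8 - sqrt(0)) + 5)*5 = ((8 - 1*0) + 5)*5 = ((8 + 0) + 5)*5 = (8 + 5)*5 = 13*5 = 65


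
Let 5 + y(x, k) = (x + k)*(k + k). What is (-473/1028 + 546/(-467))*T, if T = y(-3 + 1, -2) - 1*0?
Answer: -8603969/480076 ≈ -17.922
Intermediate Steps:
y(x, k) = -5 + 2*k*(k + x) (y(x, k) = -5 + (x + k)*(k + k) = -5 + (k + x)*(2*k) = -5 + 2*k*(k + x))
T = 11 (T = (-5 + 2*(-2)² + 2*(-2)*(-3 + 1)) - 1*0 = (-5 + 2*4 + 2*(-2)*(-2)) + 0 = (-5 + 8 + 8) + 0 = 11 + 0 = 11)
(-473/1028 + 546/(-467))*T = (-473/1028 + 546/(-467))*11 = (-473*1/1028 + 546*(-1/467))*11 = (-473/1028 - 546/467)*11 = -782179/480076*11 = -8603969/480076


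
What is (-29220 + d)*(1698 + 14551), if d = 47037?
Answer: 289508433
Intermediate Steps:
(-29220 + d)*(1698 + 14551) = (-29220 + 47037)*(1698 + 14551) = 17817*16249 = 289508433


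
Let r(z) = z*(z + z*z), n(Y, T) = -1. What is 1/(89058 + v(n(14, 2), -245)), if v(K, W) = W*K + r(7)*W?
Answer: -1/6737 ≈ -0.00014843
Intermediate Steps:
r(z) = z*(z + z²)
v(K, W) = 392*W + K*W (v(K, W) = W*K + (7²*(1 + 7))*W = K*W + (49*8)*W = K*W + 392*W = 392*W + K*W)
1/(89058 + v(n(14, 2), -245)) = 1/(89058 - 245*(392 - 1)) = 1/(89058 - 245*391) = 1/(89058 - 95795) = 1/(-6737) = -1/6737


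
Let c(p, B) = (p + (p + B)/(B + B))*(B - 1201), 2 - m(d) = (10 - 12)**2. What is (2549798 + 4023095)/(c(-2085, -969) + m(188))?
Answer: 2123044439/1460292174 ≈ 1.4538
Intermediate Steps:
m(d) = -2 (m(d) = 2 - (10 - 12)**2 = 2 - 1*(-2)**2 = 2 - 1*4 = 2 - 4 = -2)
c(p, B) = (-1201 + B)*(p + (B + p)/(2*B)) (c(p, B) = (p + (B + p)/((2*B)))*(-1201 + B) = (p + (B + p)*(1/(2*B)))*(-1201 + B) = (p + (B + p)/(2*B))*(-1201 + B) = (-1201 + B)*(p + (B + p)/(2*B)))
(2549798 + 4023095)/(c(-2085, -969) + m(188)) = (2549798 + 4023095)/((1/2)*(-1201*(-2085) - 969*(-1201 - 969 - 2401*(-2085) + 2*(-969)*(-2085)))/(-969) - 2) = 6572893/((1/2)*(-1/969)*(2504085 - 969*(-1201 - 969 + 5006085 + 4040730)) - 2) = 6572893/((1/2)*(-1/969)*(2504085 - 969*9044645) - 2) = 6572893/((1/2)*(-1/969)*(2504085 - 8764261005) - 2) = 6572893/((1/2)*(-1/969)*(-8761756920) - 2) = 6572893/(1460292820/323 - 2) = 6572893/(1460292174/323) = 6572893*(323/1460292174) = 2123044439/1460292174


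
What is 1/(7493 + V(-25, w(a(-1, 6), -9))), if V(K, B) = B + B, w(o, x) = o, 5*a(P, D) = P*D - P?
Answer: 1/7491 ≈ 0.00013349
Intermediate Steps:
a(P, D) = -P/5 + D*P/5 (a(P, D) = (P*D - P)/5 = (D*P - P)/5 = (-P + D*P)/5 = -P/5 + D*P/5)
V(K, B) = 2*B
1/(7493 + V(-25, w(a(-1, 6), -9))) = 1/(7493 + 2*((⅕)*(-1)*(-1 + 6))) = 1/(7493 + 2*((⅕)*(-1)*5)) = 1/(7493 + 2*(-1)) = 1/(7493 - 2) = 1/7491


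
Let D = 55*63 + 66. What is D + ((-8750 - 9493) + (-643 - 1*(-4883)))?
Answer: -10472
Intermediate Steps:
D = 3531 (D = 3465 + 66 = 3531)
D + ((-8750 - 9493) + (-643 - 1*(-4883))) = 3531 + ((-8750 - 9493) + (-643 - 1*(-4883))) = 3531 + (-18243 + (-643 + 4883)) = 3531 + (-18243 + 4240) = 3531 - 14003 = -10472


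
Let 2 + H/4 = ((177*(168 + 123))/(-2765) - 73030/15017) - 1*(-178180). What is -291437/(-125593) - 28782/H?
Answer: 1412221828164141413/619368778601552902 ≈ 2.2801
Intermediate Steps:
H = 29589329593284/41522005 (H = -8 + 4*(((177*(168 + 123))/(-2765) - 73030/15017) - 1*(-178180)) = -8 + 4*(((177*291)*(-1/2765) - 73030*1/15017) + 178180) = -8 + 4*((51507*(-1/2765) - 73030/15017) + 178180) = -8 + 4*((-51507/2765 - 73030/15017) + 178180) = -8 + 4*(-975408569/41522005 + 178180) = -8 + 4*(7397415442331/41522005) = -8 + 29589661769324/41522005 = 29589329593284/41522005 ≈ 7.1262e+5)
-291437/(-125593) - 28782/H = -291437/(-125593) - 28782/29589329593284/41522005 = -291437*(-1/125593) - 28782*41522005/29589329593284 = 291437/125593 - 199181057985/4931554932214 = 1412221828164141413/619368778601552902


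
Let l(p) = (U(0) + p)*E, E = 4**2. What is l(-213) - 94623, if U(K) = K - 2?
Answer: -98063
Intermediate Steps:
U(K) = -2 + K
E = 16
l(p) = -32 + 16*p (l(p) = ((-2 + 0) + p)*16 = (-2 + p)*16 = -32 + 16*p)
l(-213) - 94623 = (-32 + 16*(-213)) - 94623 = (-32 - 3408) - 94623 = -3440 - 94623 = -98063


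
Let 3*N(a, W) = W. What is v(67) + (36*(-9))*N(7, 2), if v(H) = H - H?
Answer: -216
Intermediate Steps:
N(a, W) = W/3
v(H) = 0
v(67) + (36*(-9))*N(7, 2) = 0 + (36*(-9))*((⅓)*2) = 0 - 324*⅔ = 0 - 216 = -216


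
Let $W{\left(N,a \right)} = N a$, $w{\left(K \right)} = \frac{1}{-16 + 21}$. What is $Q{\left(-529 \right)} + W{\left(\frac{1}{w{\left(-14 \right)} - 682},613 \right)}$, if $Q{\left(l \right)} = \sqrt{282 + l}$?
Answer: $- \frac{3065}{3409} + i \sqrt{247} \approx -0.89909 + 15.716 i$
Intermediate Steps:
$w{\left(K \right)} = \frac{1}{5}$
$Q{\left(-529 \right)} + W{\left(\frac{1}{w{\left(-14 \right)} - 682},613 \right)} = \sqrt{282 - 529} + \frac{1}{\frac{1}{5} - 682} \cdot 613 = \sqrt{-247} + \frac{1}{- \frac{3409}{5}} \cdot 613 = i \sqrt{247} - \frac{3065}{3409} = - \frac{3065}{3409} + i \sqrt{247}$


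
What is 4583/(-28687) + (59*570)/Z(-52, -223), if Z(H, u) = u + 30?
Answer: -965628329/5536591 ≈ -174.41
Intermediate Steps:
Z(H, u) = 30 + u
4583/(-28687) + (59*570)/Z(-52, -223) = 4583/(-28687) + (59*570)/(30 - 223) = 4583*(-1/28687) + 33630/(-193) = -4583/28687 + 33630*(-1/193) = -4583/28687 - 33630/193 = -965628329/5536591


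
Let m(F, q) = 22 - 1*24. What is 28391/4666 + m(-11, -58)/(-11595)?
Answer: 329202977/54102270 ≈ 6.0848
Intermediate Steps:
m(F, q) = -2 (m(F, q) = 22 - 24 = -2)
28391/4666 + m(-11, -58)/(-11595) = 28391/4666 - 2/(-11595) = 28391*(1/4666) - 2*(-1/11595) = 28391/4666 + 2/11595 = 329202977/54102270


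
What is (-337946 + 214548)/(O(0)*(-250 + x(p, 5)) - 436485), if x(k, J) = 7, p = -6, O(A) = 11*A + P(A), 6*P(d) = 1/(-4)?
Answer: 987184/3491799 ≈ 0.28271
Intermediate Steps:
P(d) = -1/24 (P(d) = (⅙)/(-4) = (⅙)*(-¼) = -1/24)
O(A) = -1/24 + 11*A (O(A) = 11*A - 1/24 = -1/24 + 11*A)
(-337946 + 214548)/(O(0)*(-250 + x(p, 5)) - 436485) = (-337946 + 214548)/((-1/24 + 11*0)*(-250 + 7) - 436485) = -123398/((-1/24 + 0)*(-243) - 436485) = -123398/(-1/24*(-243) - 436485) = -123398/(81/8 - 436485) = -123398/(-3491799/8) = -123398*(-8/3491799) = 987184/3491799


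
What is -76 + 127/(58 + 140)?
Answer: -14921/198 ≈ -75.359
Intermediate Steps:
-76 + 127/(58 + 140) = -76 + 127/198 = -14921/198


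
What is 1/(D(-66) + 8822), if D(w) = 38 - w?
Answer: 1/8926 ≈ 0.00011203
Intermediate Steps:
1/(D(-66) + 8822) = 1/((38 - 1*(-66)) + 8822) = 1/((38 + 66) + 8822) = 1/(104 + 8822) = 1/8926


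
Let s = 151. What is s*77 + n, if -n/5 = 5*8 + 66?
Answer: 11097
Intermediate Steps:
n = -530 (n = -5*(5*8 + 66) = -5*(40 + 66) = -5*106 = -530)
s*77 + n = 151*77 - 530 = 11627 - 530 = 11097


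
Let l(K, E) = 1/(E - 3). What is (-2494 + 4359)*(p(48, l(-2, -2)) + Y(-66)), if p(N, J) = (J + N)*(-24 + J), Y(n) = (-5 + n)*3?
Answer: -12773012/5 ≈ -2.5546e+6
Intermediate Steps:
Y(n) = -15 + 3*n
l(K, E) = 1/(-3 + E)
p(N, J) = (-24 + J)*(J + N)
(-2494 + 4359)*(p(48, l(-2, -2)) + Y(-66)) = (-2494 + 4359)*(((1/(-3 - 2))² - 24/(-3 - 2) - 24*48 + 48/(-3 - 2)) + (-15 + 3*(-66))) = 1865*(((1/(-5))² - 24/(-5) - 1152 + 48/(-5)) + (-15 - 198)) = 1865*(((-⅕)² - 24*(-⅕) - 1152 - ⅕*48) - 213) = 1865*((1/25 + 24/5 - 1152 - 48/5) - 213) = 1865*(-28919/25 - 213) = 1865*(-34244/25) = -12773012/5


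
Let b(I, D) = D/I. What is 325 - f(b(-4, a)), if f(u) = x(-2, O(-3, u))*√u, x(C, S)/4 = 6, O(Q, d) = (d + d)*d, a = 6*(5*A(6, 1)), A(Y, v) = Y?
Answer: 325 - 72*I*√5 ≈ 325.0 - 161.0*I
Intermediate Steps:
a = 180 (a = 6*(5*6) = 6*30 = 180)
O(Q, d) = 2*d² (O(Q, d) = (2*d)*d = 2*d²)
x(C, S) = 24 (x(C, S) = 4*6 = 24)
f(u) = 24*√u
325 - f(b(-4, a)) = 325 - 24*√(180/(-4)) = 325 - 24*√(180*(-¼)) = 325 - 24*√(-45) = 325 - 24*3*I*√5 = 325 - 72*I*√5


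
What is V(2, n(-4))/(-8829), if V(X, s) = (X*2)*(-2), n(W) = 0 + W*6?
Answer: 8/8829 ≈ 0.00090611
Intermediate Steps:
n(W) = 6*W (n(W) = 0 + 6*W = 6*W)
V(X, s) = -4*X (V(X, s) = (2*X)*(-2) = -4*X)
V(2, n(-4))/(-8829) = -4*2/(-8829) = -8*(-1/8829) = 8/8829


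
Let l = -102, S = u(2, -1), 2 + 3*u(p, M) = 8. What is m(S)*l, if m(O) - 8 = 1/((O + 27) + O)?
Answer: -25398/31 ≈ -819.29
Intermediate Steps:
u(p, M) = 2 (u(p, M) = -⅔ + (⅓)*8 = -⅔ + 8/3 = 2)
S = 2
m(O) = 8 + 1/(27 + 2*O) (m(O) = 8 + 1/((O + 27) + O) = 8 + 1/((27 + O) + O) = 8 + 1/(27 + 2*O))
m(S)*l = ((217 + 16*2)/(27 + 2*2))*(-102) = ((217 + 32)/(27 + 4))*(-102) = (249/31)*(-102) = -25398/31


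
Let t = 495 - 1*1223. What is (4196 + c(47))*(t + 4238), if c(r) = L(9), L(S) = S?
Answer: 14759550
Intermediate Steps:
c(r) = 9
t = -728 (t = 495 - 1223 = -728)
(4196 + c(47))*(t + 4238) = (4196 + 9)*(-728 + 4238) = 4205*3510 = 14759550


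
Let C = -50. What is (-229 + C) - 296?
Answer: -575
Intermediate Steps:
(-229 + C) - 296 = (-229 - 50) - 296 = -279 - 296 = -575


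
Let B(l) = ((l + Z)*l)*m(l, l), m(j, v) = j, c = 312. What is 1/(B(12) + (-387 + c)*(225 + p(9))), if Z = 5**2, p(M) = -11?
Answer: -1/10722 ≈ -9.3266e-5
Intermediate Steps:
Z = 25
B(l) = l**2*(25 + l) (B(l) = ((l + 25)*l)*l = ((25 + l)*l)*l = (l*(25 + l))*l = l**2*(25 + l))
1/(B(12) + (-387 + c)*(225 + p(9))) = 1/(12**2*(25 + 12) + (-387 + 312)*(225 - 11)) = 1/(144*37 - 75*214) = 1/(5328 - 16050) = 1/(-10722) = -1/10722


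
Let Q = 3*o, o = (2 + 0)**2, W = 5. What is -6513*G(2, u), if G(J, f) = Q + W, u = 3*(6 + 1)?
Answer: -110721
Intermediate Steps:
o = 4 (o = 2**2 = 4)
Q = 12 (Q = 3*4 = 12)
u = 21 (u = 3*7 = 21)
G(J, f) = 17 (G(J, f) = 12 + 5 = 17)
-6513*G(2, u) = -6513*17 = -110721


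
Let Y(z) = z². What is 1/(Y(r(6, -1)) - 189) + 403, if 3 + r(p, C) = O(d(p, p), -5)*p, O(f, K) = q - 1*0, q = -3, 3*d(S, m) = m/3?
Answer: 101557/252 ≈ 403.00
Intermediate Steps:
d(S, m) = m/9 (d(S, m) = (m/3)/3 = m/9)
O(f, K) = -3 (O(f, K) = -3 - 1*0 = -3 + 0 = -3)
r(p, C) = -3 - 3*p
1/(Y(r(6, -1)) - 189) + 403 = 1/((-3 - 3*6)² - 189) + 403 = 1/((-3 - 18)² - 189) + 403 = 1/((-21)² - 189) + 403 = 1/(441 - 189) + 403 = 1/252 + 403 = 101557/252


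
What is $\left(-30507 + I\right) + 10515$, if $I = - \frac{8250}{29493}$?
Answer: $- \frac{196544102}{9831} \approx -19992.0$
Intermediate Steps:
$I = - \frac{2750}{9831}$ ($I = \left(-8250\right) \frac{1}{29493} = - \frac{2750}{9831} \approx -0.27973$)
$\left(-30507 + I\right) + 10515 = \left(-30507 - \frac{2750}{9831}\right) + 10515 = - \frac{299917067}{9831} + 10515 = - \frac{196544102}{9831}$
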